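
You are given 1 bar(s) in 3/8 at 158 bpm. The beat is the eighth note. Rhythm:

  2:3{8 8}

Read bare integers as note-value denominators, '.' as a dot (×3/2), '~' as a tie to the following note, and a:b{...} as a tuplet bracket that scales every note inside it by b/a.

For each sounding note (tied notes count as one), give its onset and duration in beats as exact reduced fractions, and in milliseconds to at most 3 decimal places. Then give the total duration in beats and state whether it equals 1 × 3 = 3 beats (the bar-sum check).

1) 0.0ms=0b +569.62ms=3/2b
2) 569.62ms=3/2b +569.62ms=3/2b
Σ=3b of 3 (158bpm 3/8) — PASS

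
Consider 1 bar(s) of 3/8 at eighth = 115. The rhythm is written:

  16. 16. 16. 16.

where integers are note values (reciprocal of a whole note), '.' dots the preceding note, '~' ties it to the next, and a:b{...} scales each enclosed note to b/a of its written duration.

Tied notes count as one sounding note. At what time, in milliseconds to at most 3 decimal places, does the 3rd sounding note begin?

note 3 onset = 3/2b = 782.609ms

1. 0.0ms @ 0 + 391.304ms (3/4)
2. 391.304ms @ 3/4 + 391.304ms (3/4)
3. 782.609ms @ 3/2 + 391.304ms (3/4)
4. 1173.913ms @ 9/4 + 391.304ms (3/4)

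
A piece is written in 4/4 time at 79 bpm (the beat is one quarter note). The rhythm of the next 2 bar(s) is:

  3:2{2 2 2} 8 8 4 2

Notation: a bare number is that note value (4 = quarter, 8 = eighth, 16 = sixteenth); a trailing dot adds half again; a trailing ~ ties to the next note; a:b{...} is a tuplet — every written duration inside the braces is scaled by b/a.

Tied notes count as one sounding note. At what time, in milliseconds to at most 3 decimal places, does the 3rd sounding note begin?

1. 0.0ms @ 0 + 1012.658ms (4/3)
2. 1012.658ms @ 4/3 + 1012.658ms (4/3)
3. 2025.316ms @ 8/3 + 1012.658ms (4/3)
4. 3037.975ms @ 4 + 379.747ms (1/2)
5. 3417.722ms @ 9/2 + 379.747ms (1/2)
6. 3797.468ms @ 5 + 759.494ms (1)
7. 4556.962ms @ 6 + 1518.987ms (2)

note 3 onset = 8/3b = 2025.316ms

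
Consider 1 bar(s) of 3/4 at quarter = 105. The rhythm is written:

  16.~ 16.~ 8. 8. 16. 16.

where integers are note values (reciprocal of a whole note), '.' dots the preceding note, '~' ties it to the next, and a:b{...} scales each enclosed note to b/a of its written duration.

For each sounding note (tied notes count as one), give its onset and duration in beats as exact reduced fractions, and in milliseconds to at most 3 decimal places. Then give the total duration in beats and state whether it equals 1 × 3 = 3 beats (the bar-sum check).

1) 0.0ms=0b +857.143ms=3/2b
2) 857.143ms=3/2b +428.571ms=3/4b
3) 1285.714ms=9/4b +214.286ms=3/8b
4) 1500.0ms=21/8b +214.286ms=3/8b
Σ=3b of 3 (105bpm 3/4) — PASS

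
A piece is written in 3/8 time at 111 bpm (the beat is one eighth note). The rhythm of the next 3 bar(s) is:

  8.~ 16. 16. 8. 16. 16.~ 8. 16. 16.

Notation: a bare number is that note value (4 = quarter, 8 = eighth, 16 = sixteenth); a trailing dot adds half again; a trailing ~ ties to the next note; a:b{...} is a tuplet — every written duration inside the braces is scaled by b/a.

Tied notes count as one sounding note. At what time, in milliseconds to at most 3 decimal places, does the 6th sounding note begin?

note 6 onset = 15/2b = 4054.054ms

1. 0.0ms @ 0 + 1216.216ms (9/4)
2. 1216.216ms @ 9/4 + 405.405ms (3/4)
3. 1621.622ms @ 3 + 810.811ms (3/2)
4. 2432.432ms @ 9/2 + 405.405ms (3/4)
5. 2837.838ms @ 21/4 + 1216.216ms (9/4)
6. 4054.054ms @ 15/2 + 405.405ms (3/4)
7. 4459.459ms @ 33/4 + 405.405ms (3/4)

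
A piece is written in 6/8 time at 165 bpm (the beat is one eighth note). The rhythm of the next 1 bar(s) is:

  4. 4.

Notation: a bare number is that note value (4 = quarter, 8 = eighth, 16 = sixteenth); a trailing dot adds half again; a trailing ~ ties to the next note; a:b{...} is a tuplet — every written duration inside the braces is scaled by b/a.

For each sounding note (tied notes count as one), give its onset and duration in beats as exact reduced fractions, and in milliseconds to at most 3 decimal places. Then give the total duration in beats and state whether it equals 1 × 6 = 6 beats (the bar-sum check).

1) 0.0ms=0b +1090.909ms=3b
2) 1090.909ms=3b +1090.909ms=3b
Σ=6b of 6 (165bpm 6/8) — PASS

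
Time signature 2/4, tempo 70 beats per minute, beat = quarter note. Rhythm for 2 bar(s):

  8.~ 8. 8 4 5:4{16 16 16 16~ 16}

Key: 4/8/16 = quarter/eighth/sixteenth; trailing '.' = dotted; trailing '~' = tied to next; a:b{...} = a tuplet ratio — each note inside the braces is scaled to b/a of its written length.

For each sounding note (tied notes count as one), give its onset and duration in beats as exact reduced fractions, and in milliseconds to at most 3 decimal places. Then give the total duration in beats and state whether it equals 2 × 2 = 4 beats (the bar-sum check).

1) 0.0ms=0b +1285.714ms=3/2b
2) 1285.714ms=3/2b +428.571ms=1/2b
3) 1714.286ms=2b +857.143ms=1b
4) 2571.429ms=3b +171.429ms=1/5b
5) 2742.857ms=16/5b +171.429ms=1/5b
6) 2914.286ms=17/5b +171.429ms=1/5b
7) 3085.714ms=18/5b +342.857ms=2/5b
Σ=4b of 4 (70bpm 2/4) — PASS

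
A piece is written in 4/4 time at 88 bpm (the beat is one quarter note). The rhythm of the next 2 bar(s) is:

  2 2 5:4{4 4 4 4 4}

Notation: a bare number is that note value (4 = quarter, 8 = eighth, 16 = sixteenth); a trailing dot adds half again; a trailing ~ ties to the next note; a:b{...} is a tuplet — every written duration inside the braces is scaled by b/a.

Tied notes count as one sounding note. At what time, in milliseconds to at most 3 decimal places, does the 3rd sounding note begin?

note 3 onset = 4b = 2727.273ms

1. 0.0ms @ 0 + 1363.636ms (2)
2. 1363.636ms @ 2 + 1363.636ms (2)
3. 2727.273ms @ 4 + 545.455ms (4/5)
4. 3272.727ms @ 24/5 + 545.455ms (4/5)
5. 3818.182ms @ 28/5 + 545.455ms (4/5)
6. 4363.636ms @ 32/5 + 545.455ms (4/5)
7. 4909.091ms @ 36/5 + 545.455ms (4/5)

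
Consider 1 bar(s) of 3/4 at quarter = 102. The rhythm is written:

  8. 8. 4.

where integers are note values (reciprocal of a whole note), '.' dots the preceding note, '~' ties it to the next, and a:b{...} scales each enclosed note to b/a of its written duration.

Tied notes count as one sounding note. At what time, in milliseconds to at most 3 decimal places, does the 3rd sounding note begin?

1. 0.0ms @ 0 + 441.176ms (3/4)
2. 441.176ms @ 3/4 + 441.176ms (3/4)
3. 882.353ms @ 3/2 + 882.353ms (3/2)

note 3 onset = 3/2b = 882.353ms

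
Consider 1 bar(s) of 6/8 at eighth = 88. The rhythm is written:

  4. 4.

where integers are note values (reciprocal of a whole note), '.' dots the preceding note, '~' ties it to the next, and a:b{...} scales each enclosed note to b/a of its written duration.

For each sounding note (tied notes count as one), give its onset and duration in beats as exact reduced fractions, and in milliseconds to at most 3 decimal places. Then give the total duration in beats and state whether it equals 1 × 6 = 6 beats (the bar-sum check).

1) 0.0ms=0b +2045.455ms=3b
2) 2045.455ms=3b +2045.455ms=3b
Σ=6b of 6 (88bpm 6/8) — PASS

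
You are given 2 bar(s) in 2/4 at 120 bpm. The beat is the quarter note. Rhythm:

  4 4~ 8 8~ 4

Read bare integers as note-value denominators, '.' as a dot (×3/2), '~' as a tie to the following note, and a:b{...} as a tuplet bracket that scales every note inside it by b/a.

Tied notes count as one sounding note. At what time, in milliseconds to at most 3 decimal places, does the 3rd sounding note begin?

note 3 onset = 5/2b = 1250.0ms

1. 0.0ms @ 0 + 500.0ms (1)
2. 500.0ms @ 1 + 750.0ms (3/2)
3. 1250.0ms @ 5/2 + 750.0ms (3/2)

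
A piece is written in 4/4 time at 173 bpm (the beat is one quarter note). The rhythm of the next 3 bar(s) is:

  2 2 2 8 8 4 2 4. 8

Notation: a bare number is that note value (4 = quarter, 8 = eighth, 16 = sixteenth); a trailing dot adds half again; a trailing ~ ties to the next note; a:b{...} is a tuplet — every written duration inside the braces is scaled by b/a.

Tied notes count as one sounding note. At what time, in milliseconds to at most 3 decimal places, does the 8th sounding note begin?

1. 0.0ms @ 0 + 693.642ms (2)
2. 693.642ms @ 2 + 693.642ms (2)
3. 1387.283ms @ 4 + 693.642ms (2)
4. 2080.925ms @ 6 + 173.41ms (1/2)
5. 2254.335ms @ 13/2 + 173.41ms (1/2)
6. 2427.746ms @ 7 + 346.821ms (1)
7. 2774.566ms @ 8 + 693.642ms (2)
8. 3468.208ms @ 10 + 520.231ms (3/2)
9. 3988.439ms @ 23/2 + 173.41ms (1/2)

note 8 onset = 10b = 3468.208ms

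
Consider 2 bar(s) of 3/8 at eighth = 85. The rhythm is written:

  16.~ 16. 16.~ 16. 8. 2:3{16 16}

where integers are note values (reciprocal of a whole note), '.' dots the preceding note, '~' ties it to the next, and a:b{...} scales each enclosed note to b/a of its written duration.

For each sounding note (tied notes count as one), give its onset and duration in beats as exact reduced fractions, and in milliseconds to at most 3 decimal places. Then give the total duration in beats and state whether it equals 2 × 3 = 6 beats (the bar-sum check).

1) 0.0ms=0b +1058.824ms=3/2b
2) 1058.824ms=3/2b +1058.824ms=3/2b
3) 2117.647ms=3b +1058.824ms=3/2b
4) 3176.471ms=9/2b +529.412ms=3/4b
5) 3705.882ms=21/4b +529.412ms=3/4b
Σ=6b of 6 (85bpm 3/8) — PASS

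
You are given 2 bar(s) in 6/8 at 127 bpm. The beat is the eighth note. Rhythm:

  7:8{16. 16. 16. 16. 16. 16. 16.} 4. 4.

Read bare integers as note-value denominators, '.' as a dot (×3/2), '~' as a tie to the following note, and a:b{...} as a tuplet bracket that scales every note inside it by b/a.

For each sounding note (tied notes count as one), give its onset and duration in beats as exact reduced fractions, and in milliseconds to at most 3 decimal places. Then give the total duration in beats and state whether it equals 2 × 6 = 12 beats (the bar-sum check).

1) 0.0ms=0b +404.949ms=6/7b
2) 404.949ms=6/7b +404.949ms=6/7b
3) 809.899ms=12/7b +404.949ms=6/7b
4) 1214.848ms=18/7b +404.949ms=6/7b
5) 1619.798ms=24/7b +404.949ms=6/7b
6) 2024.747ms=30/7b +404.949ms=6/7b
7) 2429.696ms=36/7b +404.949ms=6/7b
8) 2834.646ms=6b +1417.323ms=3b
9) 4251.969ms=9b +1417.323ms=3b
Σ=12b of 12 (127bpm 6/8) — PASS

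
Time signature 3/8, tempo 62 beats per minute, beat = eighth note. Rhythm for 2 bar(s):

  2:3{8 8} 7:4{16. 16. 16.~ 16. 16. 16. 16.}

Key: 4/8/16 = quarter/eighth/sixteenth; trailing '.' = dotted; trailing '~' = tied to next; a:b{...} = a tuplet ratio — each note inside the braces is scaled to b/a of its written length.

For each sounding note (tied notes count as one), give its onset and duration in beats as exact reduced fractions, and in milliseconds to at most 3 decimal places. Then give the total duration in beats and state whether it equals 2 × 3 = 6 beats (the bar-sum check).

1) 0.0ms=0b +1451.613ms=3/2b
2) 1451.613ms=3/2b +1451.613ms=3/2b
3) 2903.226ms=3b +414.747ms=3/7b
4) 3317.972ms=24/7b +414.747ms=3/7b
5) 3732.719ms=27/7b +829.493ms=6/7b
6) 4562.212ms=33/7b +414.747ms=3/7b
7) 4976.959ms=36/7b +414.747ms=3/7b
8) 5391.705ms=39/7b +414.747ms=3/7b
Σ=6b of 6 (62bpm 3/8) — PASS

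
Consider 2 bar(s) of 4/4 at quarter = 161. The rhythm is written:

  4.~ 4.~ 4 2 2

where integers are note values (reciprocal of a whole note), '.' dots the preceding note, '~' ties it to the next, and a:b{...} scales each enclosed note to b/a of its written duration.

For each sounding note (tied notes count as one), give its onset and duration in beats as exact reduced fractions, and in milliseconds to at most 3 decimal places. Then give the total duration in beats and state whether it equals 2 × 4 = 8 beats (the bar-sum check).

1) 0.0ms=0b +1490.683ms=4b
2) 1490.683ms=4b +745.342ms=2b
3) 2236.025ms=6b +745.342ms=2b
Σ=8b of 8 (161bpm 4/4) — PASS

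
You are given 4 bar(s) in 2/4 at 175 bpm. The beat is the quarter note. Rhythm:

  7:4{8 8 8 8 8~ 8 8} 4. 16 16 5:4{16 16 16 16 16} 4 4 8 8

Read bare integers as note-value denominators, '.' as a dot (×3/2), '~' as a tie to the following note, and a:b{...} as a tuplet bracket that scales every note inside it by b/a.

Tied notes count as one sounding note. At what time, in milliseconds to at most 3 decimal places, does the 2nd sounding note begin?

note 2 onset = 2/7b = 97.959ms

1. 0.0ms @ 0 + 97.959ms (2/7)
2. 97.959ms @ 2/7 + 97.959ms (2/7)
3. 195.918ms @ 4/7 + 97.959ms (2/7)
4. 293.878ms @ 6/7 + 97.959ms (2/7)
5. 391.837ms @ 8/7 + 195.918ms (4/7)
6. 587.755ms @ 12/7 + 97.959ms (2/7)
7. 685.714ms @ 2 + 514.286ms (3/2)
8. 1200.0ms @ 7/2 + 85.714ms (1/4)
9. 1285.714ms @ 15/4 + 85.714ms (1/4)
10. 1371.429ms @ 4 + 68.571ms (1/5)
11. 1440.0ms @ 21/5 + 68.571ms (1/5)
12. 1508.571ms @ 22/5 + 68.571ms (1/5)
13. 1577.143ms @ 23/5 + 68.571ms (1/5)
14. 1645.714ms @ 24/5 + 68.571ms (1/5)
15. 1714.286ms @ 5 + 342.857ms (1)
16. 2057.143ms @ 6 + 342.857ms (1)
17. 2400.0ms @ 7 + 171.429ms (1/2)
18. 2571.429ms @ 15/2 + 171.429ms (1/2)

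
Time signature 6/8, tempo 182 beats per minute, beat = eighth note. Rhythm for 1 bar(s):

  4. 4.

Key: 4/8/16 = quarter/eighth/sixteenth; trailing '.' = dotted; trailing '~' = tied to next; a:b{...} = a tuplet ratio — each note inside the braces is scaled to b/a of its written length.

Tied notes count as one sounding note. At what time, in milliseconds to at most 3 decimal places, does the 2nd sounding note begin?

note 2 onset = 3b = 989.011ms

1. 0.0ms @ 0 + 989.011ms (3)
2. 989.011ms @ 3 + 989.011ms (3)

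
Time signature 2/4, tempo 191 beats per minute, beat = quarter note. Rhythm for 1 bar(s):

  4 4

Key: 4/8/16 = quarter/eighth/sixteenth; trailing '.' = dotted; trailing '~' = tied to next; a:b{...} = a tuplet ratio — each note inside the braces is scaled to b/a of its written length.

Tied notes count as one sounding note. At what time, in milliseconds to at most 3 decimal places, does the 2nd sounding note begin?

note 2 onset = 1b = 314.136ms

1. 0.0ms @ 0 + 314.136ms (1)
2. 314.136ms @ 1 + 314.136ms (1)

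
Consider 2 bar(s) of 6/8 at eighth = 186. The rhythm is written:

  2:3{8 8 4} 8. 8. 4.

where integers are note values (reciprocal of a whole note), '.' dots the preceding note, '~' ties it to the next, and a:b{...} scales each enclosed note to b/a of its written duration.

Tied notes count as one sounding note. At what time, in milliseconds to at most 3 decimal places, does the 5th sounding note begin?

1. 0.0ms @ 0 + 483.871ms (3/2)
2. 483.871ms @ 3/2 + 483.871ms (3/2)
3. 967.742ms @ 3 + 967.742ms (3)
4. 1935.484ms @ 6 + 483.871ms (3/2)
5. 2419.355ms @ 15/2 + 483.871ms (3/2)
6. 2903.226ms @ 9 + 967.742ms (3)

note 5 onset = 15/2b = 2419.355ms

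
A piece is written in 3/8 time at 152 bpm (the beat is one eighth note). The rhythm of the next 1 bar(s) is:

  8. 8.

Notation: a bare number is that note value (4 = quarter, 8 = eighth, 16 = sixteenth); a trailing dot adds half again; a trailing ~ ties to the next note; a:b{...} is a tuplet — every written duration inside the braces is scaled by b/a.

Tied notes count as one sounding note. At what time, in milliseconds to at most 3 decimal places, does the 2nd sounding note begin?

1. 0.0ms @ 0 + 592.105ms (3/2)
2. 592.105ms @ 3/2 + 592.105ms (3/2)

note 2 onset = 3/2b = 592.105ms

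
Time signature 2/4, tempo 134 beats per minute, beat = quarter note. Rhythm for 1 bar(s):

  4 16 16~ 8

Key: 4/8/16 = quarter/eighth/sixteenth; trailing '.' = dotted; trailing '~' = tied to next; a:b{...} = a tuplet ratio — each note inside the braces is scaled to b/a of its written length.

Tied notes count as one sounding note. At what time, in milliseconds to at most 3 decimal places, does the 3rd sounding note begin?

1. 0.0ms @ 0 + 447.761ms (1)
2. 447.761ms @ 1 + 111.94ms (1/4)
3. 559.701ms @ 5/4 + 335.821ms (3/4)

note 3 onset = 5/4b = 559.701ms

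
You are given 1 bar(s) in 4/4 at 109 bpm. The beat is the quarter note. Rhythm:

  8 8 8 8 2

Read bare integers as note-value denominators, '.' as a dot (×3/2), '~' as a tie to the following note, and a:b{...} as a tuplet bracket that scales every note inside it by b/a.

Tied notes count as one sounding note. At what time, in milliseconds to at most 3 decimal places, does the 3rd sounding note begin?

1. 0.0ms @ 0 + 275.229ms (1/2)
2. 275.229ms @ 1/2 + 275.229ms (1/2)
3. 550.459ms @ 1 + 275.229ms (1/2)
4. 825.688ms @ 3/2 + 275.229ms (1/2)
5. 1100.917ms @ 2 + 1100.917ms (2)

note 3 onset = 1b = 550.459ms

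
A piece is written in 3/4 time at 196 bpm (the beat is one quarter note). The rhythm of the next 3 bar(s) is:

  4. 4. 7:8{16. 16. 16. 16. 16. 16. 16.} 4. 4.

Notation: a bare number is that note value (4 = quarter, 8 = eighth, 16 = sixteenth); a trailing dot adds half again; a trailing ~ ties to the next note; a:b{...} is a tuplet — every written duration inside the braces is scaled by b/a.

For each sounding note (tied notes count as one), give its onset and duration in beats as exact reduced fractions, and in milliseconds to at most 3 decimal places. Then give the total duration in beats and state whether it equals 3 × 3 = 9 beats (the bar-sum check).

1) 0.0ms=0b +459.184ms=3/2b
2) 459.184ms=3/2b +459.184ms=3/2b
3) 918.367ms=3b +131.195ms=3/7b
4) 1049.563ms=24/7b +131.195ms=3/7b
5) 1180.758ms=27/7b +131.195ms=3/7b
6) 1311.953ms=30/7b +131.195ms=3/7b
7) 1443.149ms=33/7b +131.195ms=3/7b
8) 1574.344ms=36/7b +131.195ms=3/7b
9) 1705.539ms=39/7b +131.195ms=3/7b
10) 1836.735ms=6b +459.184ms=3/2b
11) 2295.918ms=15/2b +459.184ms=3/2b
Σ=9b of 9 (196bpm 3/4) — PASS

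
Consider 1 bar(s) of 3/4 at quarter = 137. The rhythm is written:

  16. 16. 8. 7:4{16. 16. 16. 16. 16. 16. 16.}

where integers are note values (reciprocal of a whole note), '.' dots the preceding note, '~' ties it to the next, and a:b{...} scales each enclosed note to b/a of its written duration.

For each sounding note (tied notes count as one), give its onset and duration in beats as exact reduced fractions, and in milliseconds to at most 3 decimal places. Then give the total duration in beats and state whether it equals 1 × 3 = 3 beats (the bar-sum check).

1) 0.0ms=0b +164.234ms=3/8b
2) 164.234ms=3/8b +164.234ms=3/8b
3) 328.467ms=3/4b +328.467ms=3/4b
4) 656.934ms=3/2b +93.848ms=3/14b
5) 750.782ms=12/7b +93.848ms=3/14b
6) 844.63ms=27/14b +93.848ms=3/14b
7) 938.478ms=15/7b +93.848ms=3/14b
8) 1032.325ms=33/14b +93.848ms=3/14b
9) 1126.173ms=18/7b +93.848ms=3/14b
10) 1220.021ms=39/14b +93.848ms=3/14b
Σ=3b of 3 (137bpm 3/4) — PASS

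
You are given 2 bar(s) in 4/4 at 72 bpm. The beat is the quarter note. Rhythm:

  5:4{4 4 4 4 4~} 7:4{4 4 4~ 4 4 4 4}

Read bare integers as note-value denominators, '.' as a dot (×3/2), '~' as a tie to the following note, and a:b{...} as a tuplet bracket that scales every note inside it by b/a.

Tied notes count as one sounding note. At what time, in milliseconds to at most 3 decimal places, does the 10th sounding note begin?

1. 0.0ms @ 0 + 666.667ms (4/5)
2. 666.667ms @ 4/5 + 666.667ms (4/5)
3. 1333.333ms @ 8/5 + 666.667ms (4/5)
4. 2000.0ms @ 12/5 + 666.667ms (4/5)
5. 2666.667ms @ 16/5 + 1142.857ms (48/35)
6. 3809.524ms @ 32/7 + 476.19ms (4/7)
7. 4285.714ms @ 36/7 + 952.381ms (8/7)
8. 5238.095ms @ 44/7 + 476.19ms (4/7)
9. 5714.286ms @ 48/7 + 476.19ms (4/7)
10. 6190.476ms @ 52/7 + 476.19ms (4/7)

note 10 onset = 52/7b = 6190.476ms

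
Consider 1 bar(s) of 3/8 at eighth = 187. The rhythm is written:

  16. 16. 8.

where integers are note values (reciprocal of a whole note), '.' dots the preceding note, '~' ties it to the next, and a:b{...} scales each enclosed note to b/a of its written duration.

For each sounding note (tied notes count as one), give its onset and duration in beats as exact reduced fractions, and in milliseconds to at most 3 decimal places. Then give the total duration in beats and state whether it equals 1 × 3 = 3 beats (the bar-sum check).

1) 0.0ms=0b +240.642ms=3/4b
2) 240.642ms=3/4b +240.642ms=3/4b
3) 481.283ms=3/2b +481.283ms=3/2b
Σ=3b of 3 (187bpm 3/8) — PASS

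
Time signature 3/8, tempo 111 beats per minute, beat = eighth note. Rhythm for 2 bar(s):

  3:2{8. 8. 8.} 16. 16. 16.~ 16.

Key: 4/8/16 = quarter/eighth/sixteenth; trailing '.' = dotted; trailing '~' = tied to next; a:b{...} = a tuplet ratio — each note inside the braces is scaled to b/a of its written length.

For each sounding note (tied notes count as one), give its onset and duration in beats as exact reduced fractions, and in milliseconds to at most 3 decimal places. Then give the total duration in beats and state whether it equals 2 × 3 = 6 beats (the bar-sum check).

1) 0.0ms=0b +540.541ms=1b
2) 540.541ms=1b +540.541ms=1b
3) 1081.081ms=2b +540.541ms=1b
4) 1621.622ms=3b +405.405ms=3/4b
5) 2027.027ms=15/4b +405.405ms=3/4b
6) 2432.432ms=9/2b +810.811ms=3/2b
Σ=6b of 6 (111bpm 3/8) — PASS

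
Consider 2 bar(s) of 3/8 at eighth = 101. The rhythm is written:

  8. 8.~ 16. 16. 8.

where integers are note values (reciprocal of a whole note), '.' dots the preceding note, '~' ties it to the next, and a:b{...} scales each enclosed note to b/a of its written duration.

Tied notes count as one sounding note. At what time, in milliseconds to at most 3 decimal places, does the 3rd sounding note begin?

note 3 onset = 15/4b = 2227.723ms

1. 0.0ms @ 0 + 891.089ms (3/2)
2. 891.089ms @ 3/2 + 1336.634ms (9/4)
3. 2227.723ms @ 15/4 + 445.545ms (3/4)
4. 2673.267ms @ 9/2 + 891.089ms (3/2)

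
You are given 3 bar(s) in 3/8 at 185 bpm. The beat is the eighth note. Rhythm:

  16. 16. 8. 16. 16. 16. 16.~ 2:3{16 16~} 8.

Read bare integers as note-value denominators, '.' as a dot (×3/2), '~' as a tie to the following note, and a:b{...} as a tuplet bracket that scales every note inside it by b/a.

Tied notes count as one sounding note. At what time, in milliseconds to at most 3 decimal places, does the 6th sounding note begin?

note 6 onset = 9/2b = 1459.459ms

1. 0.0ms @ 0 + 243.243ms (3/4)
2. 243.243ms @ 3/4 + 243.243ms (3/4)
3. 486.486ms @ 3/2 + 486.486ms (3/2)
4. 972.973ms @ 3 + 243.243ms (3/4)
5. 1216.216ms @ 15/4 + 243.243ms (3/4)
6. 1459.459ms @ 9/2 + 243.243ms (3/4)
7. 1702.703ms @ 21/4 + 486.486ms (3/2)
8. 2189.189ms @ 27/4 + 729.73ms (9/4)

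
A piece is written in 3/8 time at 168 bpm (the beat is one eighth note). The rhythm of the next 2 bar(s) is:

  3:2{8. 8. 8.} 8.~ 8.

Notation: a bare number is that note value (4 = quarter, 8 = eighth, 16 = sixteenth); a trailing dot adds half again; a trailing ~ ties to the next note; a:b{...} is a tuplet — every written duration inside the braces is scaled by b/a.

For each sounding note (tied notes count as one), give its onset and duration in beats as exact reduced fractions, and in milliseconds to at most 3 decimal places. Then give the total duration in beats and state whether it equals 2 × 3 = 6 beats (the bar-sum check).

1) 0.0ms=0b +357.143ms=1b
2) 357.143ms=1b +357.143ms=1b
3) 714.286ms=2b +357.143ms=1b
4) 1071.429ms=3b +1071.429ms=3b
Σ=6b of 6 (168bpm 3/8) — PASS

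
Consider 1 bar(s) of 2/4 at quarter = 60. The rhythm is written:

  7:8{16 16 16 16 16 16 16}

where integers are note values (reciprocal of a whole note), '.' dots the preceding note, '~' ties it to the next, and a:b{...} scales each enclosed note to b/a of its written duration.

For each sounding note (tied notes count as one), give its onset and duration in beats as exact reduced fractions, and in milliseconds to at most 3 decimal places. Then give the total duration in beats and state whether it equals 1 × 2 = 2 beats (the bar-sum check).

1) 0.0ms=0b +285.714ms=2/7b
2) 285.714ms=2/7b +285.714ms=2/7b
3) 571.429ms=4/7b +285.714ms=2/7b
4) 857.143ms=6/7b +285.714ms=2/7b
5) 1142.857ms=8/7b +285.714ms=2/7b
6) 1428.571ms=10/7b +285.714ms=2/7b
7) 1714.286ms=12/7b +285.714ms=2/7b
Σ=2b of 2 (60bpm 2/4) — PASS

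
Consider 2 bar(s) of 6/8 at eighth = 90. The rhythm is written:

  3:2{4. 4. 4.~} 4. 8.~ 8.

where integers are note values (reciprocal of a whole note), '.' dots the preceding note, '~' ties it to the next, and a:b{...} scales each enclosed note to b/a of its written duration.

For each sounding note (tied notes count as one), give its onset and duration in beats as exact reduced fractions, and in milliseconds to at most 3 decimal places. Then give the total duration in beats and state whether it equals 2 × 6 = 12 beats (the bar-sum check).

1) 0.0ms=0b +1333.333ms=2b
2) 1333.333ms=2b +1333.333ms=2b
3) 2666.667ms=4b +3333.333ms=5b
4) 6000.0ms=9b +2000.0ms=3b
Σ=12b of 12 (90bpm 6/8) — PASS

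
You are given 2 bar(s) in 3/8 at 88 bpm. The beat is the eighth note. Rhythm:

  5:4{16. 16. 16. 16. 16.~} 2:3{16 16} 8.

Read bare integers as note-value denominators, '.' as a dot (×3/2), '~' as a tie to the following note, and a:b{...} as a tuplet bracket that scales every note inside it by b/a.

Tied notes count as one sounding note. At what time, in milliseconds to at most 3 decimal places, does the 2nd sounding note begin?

1. 0.0ms @ 0 + 409.091ms (3/5)
2. 409.091ms @ 3/5 + 409.091ms (3/5)
3. 818.182ms @ 6/5 + 409.091ms (3/5)
4. 1227.273ms @ 9/5 + 409.091ms (3/5)
5. 1636.364ms @ 12/5 + 920.455ms (27/20)
6. 2556.818ms @ 15/4 + 511.364ms (3/4)
7. 3068.182ms @ 9/2 + 1022.727ms (3/2)

note 2 onset = 3/5b = 409.091ms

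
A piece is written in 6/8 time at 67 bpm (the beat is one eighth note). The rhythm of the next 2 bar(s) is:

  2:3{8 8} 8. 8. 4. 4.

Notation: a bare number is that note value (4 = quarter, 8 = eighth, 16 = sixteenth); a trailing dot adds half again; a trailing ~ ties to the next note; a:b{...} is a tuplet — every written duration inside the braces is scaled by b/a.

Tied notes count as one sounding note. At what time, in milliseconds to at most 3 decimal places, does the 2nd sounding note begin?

note 2 onset = 3/2b = 1343.284ms

1. 0.0ms @ 0 + 1343.284ms (3/2)
2. 1343.284ms @ 3/2 + 1343.284ms (3/2)
3. 2686.567ms @ 3 + 1343.284ms (3/2)
4. 4029.851ms @ 9/2 + 1343.284ms (3/2)
5. 5373.134ms @ 6 + 2686.567ms (3)
6. 8059.701ms @ 9 + 2686.567ms (3)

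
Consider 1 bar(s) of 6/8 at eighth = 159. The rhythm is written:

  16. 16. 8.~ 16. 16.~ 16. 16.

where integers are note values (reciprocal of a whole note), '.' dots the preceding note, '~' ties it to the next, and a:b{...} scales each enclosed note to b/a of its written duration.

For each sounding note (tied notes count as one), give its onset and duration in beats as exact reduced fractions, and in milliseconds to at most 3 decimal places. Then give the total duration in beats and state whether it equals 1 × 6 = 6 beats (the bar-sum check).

1) 0.0ms=0b +283.019ms=3/4b
2) 283.019ms=3/4b +283.019ms=3/4b
3) 566.038ms=3/2b +849.057ms=9/4b
4) 1415.094ms=15/4b +566.038ms=3/2b
5) 1981.132ms=21/4b +283.019ms=3/4b
Σ=6b of 6 (159bpm 6/8) — PASS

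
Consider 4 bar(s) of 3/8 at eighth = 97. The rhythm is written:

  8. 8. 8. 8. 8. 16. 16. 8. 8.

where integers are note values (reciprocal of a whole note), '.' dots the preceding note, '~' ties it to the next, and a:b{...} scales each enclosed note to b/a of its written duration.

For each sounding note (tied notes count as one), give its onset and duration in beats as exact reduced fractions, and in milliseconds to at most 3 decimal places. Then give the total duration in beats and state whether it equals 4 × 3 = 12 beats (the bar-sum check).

1) 0.0ms=0b +927.835ms=3/2b
2) 927.835ms=3/2b +927.835ms=3/2b
3) 1855.67ms=3b +927.835ms=3/2b
4) 2783.505ms=9/2b +927.835ms=3/2b
5) 3711.34ms=6b +927.835ms=3/2b
6) 4639.175ms=15/2b +463.918ms=3/4b
7) 5103.093ms=33/4b +463.918ms=3/4b
8) 5567.01ms=9b +927.835ms=3/2b
9) 6494.845ms=21/2b +927.835ms=3/2b
Σ=12b of 12 (97bpm 3/8) — PASS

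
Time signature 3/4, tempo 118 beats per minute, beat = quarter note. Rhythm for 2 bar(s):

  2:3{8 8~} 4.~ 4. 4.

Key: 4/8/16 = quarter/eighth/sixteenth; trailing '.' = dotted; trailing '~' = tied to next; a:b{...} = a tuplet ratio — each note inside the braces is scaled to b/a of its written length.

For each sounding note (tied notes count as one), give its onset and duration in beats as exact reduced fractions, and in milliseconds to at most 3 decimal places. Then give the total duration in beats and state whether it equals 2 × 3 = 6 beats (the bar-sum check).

1) 0.0ms=0b +381.356ms=3/4b
2) 381.356ms=3/4b +1906.78ms=15/4b
3) 2288.136ms=9/2b +762.712ms=3/2b
Σ=6b of 6 (118bpm 3/4) — PASS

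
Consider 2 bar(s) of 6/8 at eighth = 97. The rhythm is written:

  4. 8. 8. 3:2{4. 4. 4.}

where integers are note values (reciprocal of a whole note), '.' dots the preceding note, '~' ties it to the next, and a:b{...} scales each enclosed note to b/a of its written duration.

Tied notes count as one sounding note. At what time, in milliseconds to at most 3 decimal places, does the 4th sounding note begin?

note 4 onset = 6b = 3711.34ms

1. 0.0ms @ 0 + 1855.67ms (3)
2. 1855.67ms @ 3 + 927.835ms (3/2)
3. 2783.505ms @ 9/2 + 927.835ms (3/2)
4. 3711.34ms @ 6 + 1237.113ms (2)
5. 4948.454ms @ 8 + 1237.113ms (2)
6. 6185.567ms @ 10 + 1237.113ms (2)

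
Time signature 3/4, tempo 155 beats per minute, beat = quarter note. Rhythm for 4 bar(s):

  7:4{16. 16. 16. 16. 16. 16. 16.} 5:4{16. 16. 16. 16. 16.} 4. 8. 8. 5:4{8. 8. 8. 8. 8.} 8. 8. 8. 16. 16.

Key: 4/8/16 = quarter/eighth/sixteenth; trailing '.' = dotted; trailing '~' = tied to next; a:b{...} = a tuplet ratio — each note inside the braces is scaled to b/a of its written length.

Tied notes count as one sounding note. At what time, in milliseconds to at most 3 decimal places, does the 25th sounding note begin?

note 25 onset = 93/8b = 4500.0ms

1. 0.0ms @ 0 + 82.949ms (3/14)
2. 82.949ms @ 3/14 + 82.949ms (3/14)
3. 165.899ms @ 3/7 + 82.949ms (3/14)
4. 248.848ms @ 9/14 + 82.949ms (3/14)
5. 331.797ms @ 6/7 + 82.949ms (3/14)
6. 414.747ms @ 15/14 + 82.949ms (3/14)
7. 497.696ms @ 9/7 + 82.949ms (3/14)
8. 580.645ms @ 3/2 + 116.129ms (3/10)
9. 696.774ms @ 9/5 + 116.129ms (3/10)
10. 812.903ms @ 21/10 + 116.129ms (3/10)
11. 929.032ms @ 12/5 + 116.129ms (3/10)
12. 1045.161ms @ 27/10 + 116.129ms (3/10)
13. 1161.29ms @ 3 + 580.645ms (3/2)
14. 1741.935ms @ 9/2 + 290.323ms (3/4)
15. 2032.258ms @ 21/4 + 290.323ms (3/4)
16. 2322.581ms @ 6 + 232.258ms (3/5)
17. 2554.839ms @ 33/5 + 232.258ms (3/5)
18. 2787.097ms @ 36/5 + 232.258ms (3/5)
19. 3019.355ms @ 39/5 + 232.258ms (3/5)
20. 3251.613ms @ 42/5 + 232.258ms (3/5)
21. 3483.871ms @ 9 + 290.323ms (3/4)
22. 3774.194ms @ 39/4 + 290.323ms (3/4)
23. 4064.516ms @ 21/2 + 290.323ms (3/4)
24. 4354.839ms @ 45/4 + 145.161ms (3/8)
25. 4500.0ms @ 93/8 + 145.161ms (3/8)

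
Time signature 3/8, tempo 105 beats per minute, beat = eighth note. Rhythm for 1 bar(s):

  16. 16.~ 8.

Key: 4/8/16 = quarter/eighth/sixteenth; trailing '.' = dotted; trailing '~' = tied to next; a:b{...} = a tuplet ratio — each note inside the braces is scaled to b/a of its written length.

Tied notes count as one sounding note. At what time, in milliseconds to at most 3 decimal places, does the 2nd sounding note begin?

1. 0.0ms @ 0 + 428.571ms (3/4)
2. 428.571ms @ 3/4 + 1285.714ms (9/4)

note 2 onset = 3/4b = 428.571ms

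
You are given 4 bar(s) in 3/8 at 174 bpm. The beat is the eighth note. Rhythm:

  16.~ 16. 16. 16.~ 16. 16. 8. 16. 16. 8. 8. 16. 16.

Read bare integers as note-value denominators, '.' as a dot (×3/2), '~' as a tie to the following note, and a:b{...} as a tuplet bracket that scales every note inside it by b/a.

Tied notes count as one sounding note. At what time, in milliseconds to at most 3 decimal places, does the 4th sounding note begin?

1. 0.0ms @ 0 + 517.241ms (3/2)
2. 517.241ms @ 3/2 + 258.621ms (3/4)
3. 775.862ms @ 9/4 + 517.241ms (3/2)
4. 1293.103ms @ 15/4 + 258.621ms (3/4)
5. 1551.724ms @ 9/2 + 517.241ms (3/2)
6. 2068.966ms @ 6 + 258.621ms (3/4)
7. 2327.586ms @ 27/4 + 258.621ms (3/4)
8. 2586.207ms @ 15/2 + 517.241ms (3/2)
9. 3103.448ms @ 9 + 517.241ms (3/2)
10. 3620.69ms @ 21/2 + 258.621ms (3/4)
11. 3879.31ms @ 45/4 + 258.621ms (3/4)

note 4 onset = 15/4b = 1293.103ms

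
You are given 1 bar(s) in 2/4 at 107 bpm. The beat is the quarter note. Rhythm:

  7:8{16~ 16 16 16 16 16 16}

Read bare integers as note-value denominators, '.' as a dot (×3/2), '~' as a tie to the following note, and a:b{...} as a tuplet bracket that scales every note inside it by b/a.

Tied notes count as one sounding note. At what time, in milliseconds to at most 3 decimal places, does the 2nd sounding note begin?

note 2 onset = 4/7b = 320.427ms

1. 0.0ms @ 0 + 320.427ms (4/7)
2. 320.427ms @ 4/7 + 160.214ms (2/7)
3. 480.641ms @ 6/7 + 160.214ms (2/7)
4. 640.854ms @ 8/7 + 160.214ms (2/7)
5. 801.068ms @ 10/7 + 160.214ms (2/7)
6. 961.282ms @ 12/7 + 160.214ms (2/7)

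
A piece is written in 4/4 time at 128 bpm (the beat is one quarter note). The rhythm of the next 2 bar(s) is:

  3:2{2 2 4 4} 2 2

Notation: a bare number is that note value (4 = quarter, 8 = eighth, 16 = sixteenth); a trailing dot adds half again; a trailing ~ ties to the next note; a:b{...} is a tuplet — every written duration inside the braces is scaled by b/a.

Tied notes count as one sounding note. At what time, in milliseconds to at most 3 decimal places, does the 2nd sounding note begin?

1. 0.0ms @ 0 + 625.0ms (4/3)
2. 625.0ms @ 4/3 + 625.0ms (4/3)
3. 1250.0ms @ 8/3 + 312.5ms (2/3)
4. 1562.5ms @ 10/3 + 312.5ms (2/3)
5. 1875.0ms @ 4 + 937.5ms (2)
6. 2812.5ms @ 6 + 937.5ms (2)

note 2 onset = 4/3b = 625.0ms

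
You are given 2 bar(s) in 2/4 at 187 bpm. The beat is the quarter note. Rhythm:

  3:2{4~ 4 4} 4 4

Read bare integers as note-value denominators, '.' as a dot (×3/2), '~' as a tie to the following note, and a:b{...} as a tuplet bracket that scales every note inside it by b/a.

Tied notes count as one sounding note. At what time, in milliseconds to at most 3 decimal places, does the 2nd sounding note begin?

1. 0.0ms @ 0 + 427.807ms (4/3)
2. 427.807ms @ 4/3 + 213.904ms (2/3)
3. 641.711ms @ 2 + 320.856ms (1)
4. 962.567ms @ 3 + 320.856ms (1)

note 2 onset = 4/3b = 427.807ms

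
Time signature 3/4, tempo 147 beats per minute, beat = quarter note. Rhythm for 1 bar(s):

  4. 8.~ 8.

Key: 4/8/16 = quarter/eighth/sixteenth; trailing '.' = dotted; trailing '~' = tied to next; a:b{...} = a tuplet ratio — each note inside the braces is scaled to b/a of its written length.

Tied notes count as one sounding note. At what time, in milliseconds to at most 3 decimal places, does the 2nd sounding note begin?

note 2 onset = 3/2b = 612.245ms

1. 0.0ms @ 0 + 612.245ms (3/2)
2. 612.245ms @ 3/2 + 612.245ms (3/2)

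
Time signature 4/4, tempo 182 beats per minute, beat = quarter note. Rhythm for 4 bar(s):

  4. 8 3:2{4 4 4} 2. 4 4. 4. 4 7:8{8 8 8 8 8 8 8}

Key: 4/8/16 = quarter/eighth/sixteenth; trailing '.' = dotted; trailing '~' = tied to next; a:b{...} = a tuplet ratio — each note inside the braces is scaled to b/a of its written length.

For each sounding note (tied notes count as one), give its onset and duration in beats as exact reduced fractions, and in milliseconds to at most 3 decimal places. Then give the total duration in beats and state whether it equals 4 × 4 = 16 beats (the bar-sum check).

1) 0.0ms=0b +494.505ms=3/2b
2) 494.505ms=3/2b +164.835ms=1/2b
3) 659.341ms=2b +219.78ms=2/3b
4) 879.121ms=8/3b +219.78ms=2/3b
5) 1098.901ms=10/3b +219.78ms=2/3b
6) 1318.681ms=4b +989.011ms=3b
7) 2307.692ms=7b +329.67ms=1b
8) 2637.363ms=8b +494.505ms=3/2b
9) 3131.868ms=19/2b +494.505ms=3/2b
10) 3626.374ms=11b +329.67ms=1b
11) 3956.044ms=12b +188.383ms=4/7b
12) 4144.427ms=88/7b +188.383ms=4/7b
13) 4332.81ms=92/7b +188.383ms=4/7b
14) 4521.193ms=96/7b +188.383ms=4/7b
15) 4709.576ms=100/7b +188.383ms=4/7b
16) 4897.959ms=104/7b +188.383ms=4/7b
17) 5086.342ms=108/7b +188.383ms=4/7b
Σ=16b of 16 (182bpm 4/4) — PASS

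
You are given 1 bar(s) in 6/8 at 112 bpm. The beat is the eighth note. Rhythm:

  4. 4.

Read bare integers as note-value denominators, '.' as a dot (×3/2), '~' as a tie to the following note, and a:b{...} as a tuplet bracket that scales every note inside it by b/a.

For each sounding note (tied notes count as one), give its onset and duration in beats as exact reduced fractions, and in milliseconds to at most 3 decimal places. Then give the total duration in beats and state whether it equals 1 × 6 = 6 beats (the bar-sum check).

1) 0.0ms=0b +1607.143ms=3b
2) 1607.143ms=3b +1607.143ms=3b
Σ=6b of 6 (112bpm 6/8) — PASS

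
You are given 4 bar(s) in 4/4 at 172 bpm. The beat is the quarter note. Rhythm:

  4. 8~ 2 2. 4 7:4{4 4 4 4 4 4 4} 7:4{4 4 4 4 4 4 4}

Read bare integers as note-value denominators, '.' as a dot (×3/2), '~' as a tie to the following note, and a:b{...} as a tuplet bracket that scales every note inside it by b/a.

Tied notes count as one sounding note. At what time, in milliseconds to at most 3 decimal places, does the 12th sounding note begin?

1. 0.0ms @ 0 + 523.256ms (3/2)
2. 523.256ms @ 3/2 + 872.093ms (5/2)
3. 1395.349ms @ 4 + 1046.512ms (3)
4. 2441.86ms @ 7 + 348.837ms (1)
5. 2790.698ms @ 8 + 199.336ms (4/7)
6. 2990.033ms @ 60/7 + 199.336ms (4/7)
7. 3189.369ms @ 64/7 + 199.336ms (4/7)
8. 3388.704ms @ 68/7 + 199.336ms (4/7)
9. 3588.04ms @ 72/7 + 199.336ms (4/7)
10. 3787.375ms @ 76/7 + 199.336ms (4/7)
11. 3986.711ms @ 80/7 + 199.336ms (4/7)
12. 4186.047ms @ 12 + 199.336ms (4/7)
13. 4385.382ms @ 88/7 + 199.336ms (4/7)
14. 4584.718ms @ 92/7 + 199.336ms (4/7)
15. 4784.053ms @ 96/7 + 199.336ms (4/7)
16. 4983.389ms @ 100/7 + 199.336ms (4/7)
17. 5182.724ms @ 104/7 + 199.336ms (4/7)
18. 5382.06ms @ 108/7 + 199.336ms (4/7)

note 12 onset = 12b = 4186.047ms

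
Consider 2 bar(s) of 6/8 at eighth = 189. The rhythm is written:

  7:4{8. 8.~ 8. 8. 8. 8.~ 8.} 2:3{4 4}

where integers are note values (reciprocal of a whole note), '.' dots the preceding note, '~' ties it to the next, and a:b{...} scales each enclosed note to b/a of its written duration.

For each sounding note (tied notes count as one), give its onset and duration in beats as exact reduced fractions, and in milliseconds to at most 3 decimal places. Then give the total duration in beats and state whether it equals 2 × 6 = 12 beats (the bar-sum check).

1) 0.0ms=0b +272.109ms=6/7b
2) 272.109ms=6/7b +544.218ms=12/7b
3) 816.327ms=18/7b +272.109ms=6/7b
4) 1088.435ms=24/7b +272.109ms=6/7b
5) 1360.544ms=30/7b +544.218ms=12/7b
6) 1904.762ms=6b +952.381ms=3b
7) 2857.143ms=9b +952.381ms=3b
Σ=12b of 12 (189bpm 6/8) — PASS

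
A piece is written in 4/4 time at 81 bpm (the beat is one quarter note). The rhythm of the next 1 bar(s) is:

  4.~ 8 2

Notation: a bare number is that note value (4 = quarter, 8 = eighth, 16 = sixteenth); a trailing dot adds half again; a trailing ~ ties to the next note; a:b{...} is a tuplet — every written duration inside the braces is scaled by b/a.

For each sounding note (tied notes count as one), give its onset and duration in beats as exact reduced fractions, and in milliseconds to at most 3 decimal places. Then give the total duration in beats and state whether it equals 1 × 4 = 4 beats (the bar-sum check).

1) 0.0ms=0b +1481.481ms=2b
2) 1481.481ms=2b +1481.481ms=2b
Σ=4b of 4 (81bpm 4/4) — PASS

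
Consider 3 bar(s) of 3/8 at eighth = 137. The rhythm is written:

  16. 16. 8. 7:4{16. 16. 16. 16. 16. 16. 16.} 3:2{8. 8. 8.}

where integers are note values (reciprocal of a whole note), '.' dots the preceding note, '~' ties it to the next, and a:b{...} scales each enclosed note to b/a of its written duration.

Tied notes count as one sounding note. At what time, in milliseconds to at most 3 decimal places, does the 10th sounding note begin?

1. 0.0ms @ 0 + 328.467ms (3/4)
2. 328.467ms @ 3/4 + 328.467ms (3/4)
3. 656.934ms @ 3/2 + 656.934ms (3/2)
4. 1313.869ms @ 3 + 187.696ms (3/7)
5. 1501.564ms @ 24/7 + 187.696ms (3/7)
6. 1689.26ms @ 27/7 + 187.696ms (3/7)
7. 1876.955ms @ 30/7 + 187.696ms (3/7)
8. 2064.651ms @ 33/7 + 187.696ms (3/7)
9. 2252.346ms @ 36/7 + 187.696ms (3/7)
10. 2440.042ms @ 39/7 + 187.696ms (3/7)
11. 2627.737ms @ 6 + 437.956ms (1)
12. 3065.693ms @ 7 + 437.956ms (1)
13. 3503.65ms @ 8 + 437.956ms (1)

note 10 onset = 39/7b = 2440.042ms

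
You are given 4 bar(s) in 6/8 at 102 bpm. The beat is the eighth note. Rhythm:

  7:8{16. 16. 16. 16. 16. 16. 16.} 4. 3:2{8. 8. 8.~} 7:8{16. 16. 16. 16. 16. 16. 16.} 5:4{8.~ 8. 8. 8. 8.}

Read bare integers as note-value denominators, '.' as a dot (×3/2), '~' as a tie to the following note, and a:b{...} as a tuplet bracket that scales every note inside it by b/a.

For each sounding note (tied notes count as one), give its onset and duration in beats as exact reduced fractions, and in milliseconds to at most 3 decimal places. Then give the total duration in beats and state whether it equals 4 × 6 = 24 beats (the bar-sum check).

1) 0.0ms=0b +504.202ms=6/7b
2) 504.202ms=6/7b +504.202ms=6/7b
3) 1008.403ms=12/7b +504.202ms=6/7b
4) 1512.605ms=18/7b +504.202ms=6/7b
5) 2016.807ms=24/7b +504.202ms=6/7b
6) 2521.008ms=30/7b +504.202ms=6/7b
7) 3025.21ms=36/7b +504.202ms=6/7b
8) 3529.412ms=6b +1764.706ms=3b
9) 5294.118ms=9b +588.235ms=1b
10) 5882.353ms=10b +588.235ms=1b
11) 6470.588ms=11b +1092.437ms=13/7b
12) 7563.025ms=90/7b +504.202ms=6/7b
13) 8067.227ms=96/7b +504.202ms=6/7b
14) 8571.429ms=102/7b +504.202ms=6/7b
15) 9075.63ms=108/7b +504.202ms=6/7b
16) 9579.832ms=114/7b +504.202ms=6/7b
17) 10084.034ms=120/7b +504.202ms=6/7b
18) 10588.235ms=18b +1411.765ms=12/5b
19) 12000.0ms=102/5b +705.882ms=6/5b
20) 12705.882ms=108/5b +705.882ms=6/5b
21) 13411.765ms=114/5b +705.882ms=6/5b
Σ=24b of 24 (102bpm 6/8) — PASS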